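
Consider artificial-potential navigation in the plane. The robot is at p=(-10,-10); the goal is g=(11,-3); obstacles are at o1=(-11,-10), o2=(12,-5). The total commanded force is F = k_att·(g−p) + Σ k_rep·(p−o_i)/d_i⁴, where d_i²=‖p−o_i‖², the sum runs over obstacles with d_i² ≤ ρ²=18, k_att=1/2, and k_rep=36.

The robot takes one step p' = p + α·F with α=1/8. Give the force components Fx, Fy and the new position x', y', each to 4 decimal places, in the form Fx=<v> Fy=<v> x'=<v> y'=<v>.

Fx=46.5000 Fy=3.5000 x'=-4.1875 y'=-9.5625

F_att = 1/2·(g−p) = 1/2·(21,7) = (10.5000,3.5000)
o1: d²=1 ≤ ρ²=18; F_rep = 36·(1,0)/1² = (36.0000,0.0000)
o2: d²=509 > ρ²=18 → inactive
F = F_att + ΣF_rep = (46.5000,3.5000)
p' = p + 1/8·F = (-4.1875,-9.5625)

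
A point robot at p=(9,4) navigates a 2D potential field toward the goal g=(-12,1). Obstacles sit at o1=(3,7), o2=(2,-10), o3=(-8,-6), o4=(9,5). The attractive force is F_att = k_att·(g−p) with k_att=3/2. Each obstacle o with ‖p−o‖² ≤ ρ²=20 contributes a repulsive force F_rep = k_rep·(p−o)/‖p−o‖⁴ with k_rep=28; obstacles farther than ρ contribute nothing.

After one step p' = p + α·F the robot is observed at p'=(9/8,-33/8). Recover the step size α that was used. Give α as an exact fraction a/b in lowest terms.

F_att = 3/2·(g−p) = 3/2·(-21,-3) = (-31.5000,-4.5000)
o1: d²=45 > ρ²=20 → inactive
o2: d²=245 > ρ²=20 → inactive
o3: d²=389 > ρ²=20 → inactive
o4: d²=1 ≤ ρ²=20; F_rep = 28·(0,-1)/1² = (0.0000,-28.0000)
F = F_att + ΣF_rep = (-31.5000,-32.5000)
Δp = p'−p = (-7.8750,-8.1250); α = Δx/Fx = (-63/8) / (-63/2) = 1/4
check: Δy/Fy = (-65/8) / (-65/2) = 1/4 ✓

α = 1/4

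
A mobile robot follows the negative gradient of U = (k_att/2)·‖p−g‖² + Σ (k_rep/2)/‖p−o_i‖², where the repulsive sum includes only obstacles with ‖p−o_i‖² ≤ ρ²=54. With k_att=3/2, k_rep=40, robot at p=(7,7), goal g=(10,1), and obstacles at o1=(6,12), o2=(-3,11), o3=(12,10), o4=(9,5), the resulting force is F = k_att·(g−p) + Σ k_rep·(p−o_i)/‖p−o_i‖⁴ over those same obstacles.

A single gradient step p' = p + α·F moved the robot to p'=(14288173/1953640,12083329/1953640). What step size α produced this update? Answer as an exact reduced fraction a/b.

F_att = 3/2·(g−p) = 3/2·(3,-6) = (4.5000,-9.0000)
o1: d²=26 ≤ ρ²=54; F_rep = 40·(1,-5)/26² = (0.0592,-0.2959)
o2: d²=116 > ρ²=54 → inactive
o3: d²=34 ≤ ρ²=54; F_rep = 40·(-5,-3)/34² = (-0.1730,-0.1038)
o4: d²=8 ≤ ρ²=54; F_rep = 40·(-2,2)/8² = (-1.2500,1.2500)
F = F_att + ΣF_rep = (3.1362,-8.1497)
Δp = p'−p = (0.3136,-0.8150); α = Δx/Fx = (612693/1953640) / (612693/195364) = 1/10
check: Δy/Fy = (-1592151/1953640) / (-1592151/195364) = 1/10 ✓

α = 1/10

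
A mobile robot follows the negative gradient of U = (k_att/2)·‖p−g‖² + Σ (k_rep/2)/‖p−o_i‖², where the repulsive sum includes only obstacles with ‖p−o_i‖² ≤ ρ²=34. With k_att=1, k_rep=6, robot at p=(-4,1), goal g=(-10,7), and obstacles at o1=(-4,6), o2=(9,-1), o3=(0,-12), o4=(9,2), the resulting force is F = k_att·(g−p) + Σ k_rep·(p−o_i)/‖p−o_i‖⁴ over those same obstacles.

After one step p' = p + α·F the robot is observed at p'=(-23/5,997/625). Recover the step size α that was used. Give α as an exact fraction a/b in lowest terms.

α = 1/10

F_att = 1·(g−p) = 1·(-6,6) = (-6.0000,6.0000)
o1: d²=25 ≤ ρ²=34; F_rep = 6·(0,-5)/25² = (0.0000,-0.0480)
o2: d²=173 > ρ²=34 → inactive
o3: d²=185 > ρ²=34 → inactive
o4: d²=170 > ρ²=34 → inactive
F = F_att + ΣF_rep = (-6.0000,5.9520)
Δp = p'−p = (-0.6000,0.5952); α = Δx/Fx = (-3/5) / (-6) = 1/10
check: Δy/Fy = (372/625) / (744/125) = 1/10 ✓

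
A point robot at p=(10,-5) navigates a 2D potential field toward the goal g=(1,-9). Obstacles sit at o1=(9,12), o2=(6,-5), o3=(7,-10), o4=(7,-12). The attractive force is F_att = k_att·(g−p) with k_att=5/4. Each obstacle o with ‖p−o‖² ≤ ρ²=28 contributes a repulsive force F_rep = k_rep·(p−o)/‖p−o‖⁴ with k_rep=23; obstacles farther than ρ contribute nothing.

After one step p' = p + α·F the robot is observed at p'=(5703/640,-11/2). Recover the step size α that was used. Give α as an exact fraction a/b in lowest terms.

F_att = 5/4·(g−p) = 5/4·(-9,-4) = (-11.2500,-5.0000)
o1: d²=290 > ρ²=28 → inactive
o2: d²=16 ≤ ρ²=28; F_rep = 23·(4,0)/16² = (0.3594,0.0000)
o3: d²=34 > ρ²=28 → inactive
o4: d²=58 > ρ²=28 → inactive
F = F_att + ΣF_rep = (-10.8906,-5.0000)
Δp = p'−p = (-1.0891,-0.5000); α = Δx/Fx = (-697/640) / (-697/64) = 1/10
check: Δy/Fy = (-1/2) / (-5) = 1/10 ✓

α = 1/10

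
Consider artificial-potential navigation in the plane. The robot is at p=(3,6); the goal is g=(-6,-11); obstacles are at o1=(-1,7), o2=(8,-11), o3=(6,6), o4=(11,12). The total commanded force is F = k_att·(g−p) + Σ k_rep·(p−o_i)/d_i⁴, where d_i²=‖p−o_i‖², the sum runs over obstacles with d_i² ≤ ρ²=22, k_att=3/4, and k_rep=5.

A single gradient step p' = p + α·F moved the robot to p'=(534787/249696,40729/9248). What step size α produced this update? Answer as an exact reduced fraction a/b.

F_att = 3/4·(g−p) = 3/4·(-9,-17) = (-6.7500,-12.7500)
o1: d²=17 ≤ ρ²=22; F_rep = 5·(4,-1)/17² = (0.0692,-0.0173)
o2: d²=314 > ρ²=22 → inactive
o3: d²=9 ≤ ρ²=22; F_rep = 5·(-3,0)/9² = (-0.1852,0.0000)
o4: d²=100 > ρ²=22 → inactive
F = F_att + ΣF_rep = (-6.8660,-12.7673)
Δp = p'−p = (-0.8582,-1.5959); α = Δx/Fx = (-214301/249696) / (-214301/31212) = 1/8
check: Δy/Fy = (-14759/9248) / (-14759/1156) = 1/8 ✓

α = 1/8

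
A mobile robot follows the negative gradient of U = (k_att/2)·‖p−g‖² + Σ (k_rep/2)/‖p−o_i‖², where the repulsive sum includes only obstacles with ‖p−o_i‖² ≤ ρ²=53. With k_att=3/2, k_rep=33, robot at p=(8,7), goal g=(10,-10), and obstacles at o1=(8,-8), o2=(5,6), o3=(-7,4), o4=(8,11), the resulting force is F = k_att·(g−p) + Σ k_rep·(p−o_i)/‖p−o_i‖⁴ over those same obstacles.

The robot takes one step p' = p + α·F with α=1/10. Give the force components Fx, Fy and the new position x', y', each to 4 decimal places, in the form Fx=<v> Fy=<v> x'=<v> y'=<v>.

F_att = 3/2·(g−p) = 3/2·(2,-17) = (3.0000,-25.5000)
o1: d²=225 > ρ²=53 → inactive
o2: d²=10 ≤ ρ²=53; F_rep = 33·(3,1)/10² = (0.9900,0.3300)
o3: d²=234 > ρ²=53 → inactive
o4: d²=16 ≤ ρ²=53; F_rep = 33·(0,-4)/16² = (0.0000,-0.5156)
F = F_att + ΣF_rep = (3.9900,-25.6856)
p' = p + 1/10·F = (8.3990,4.4314)

Fx=3.9900 Fy=-25.6856 x'=8.3990 y'=4.4314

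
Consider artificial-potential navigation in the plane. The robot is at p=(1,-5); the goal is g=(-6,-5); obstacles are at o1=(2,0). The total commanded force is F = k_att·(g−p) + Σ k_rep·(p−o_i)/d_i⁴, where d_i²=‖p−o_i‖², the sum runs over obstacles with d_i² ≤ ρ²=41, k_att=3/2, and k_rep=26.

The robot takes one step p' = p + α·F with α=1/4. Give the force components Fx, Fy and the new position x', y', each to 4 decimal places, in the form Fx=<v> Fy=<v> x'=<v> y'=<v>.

F_att = 3/2·(g−p) = 3/2·(-7,0) = (-10.5000,0.0000)
o1: d²=26 ≤ ρ²=41; F_rep = 26·(-1,-5)/26² = (-0.0385,-0.1923)
F = F_att + ΣF_rep = (-10.5385,-0.1923)
p' = p + 1/4·F = (-1.6346,-5.0481)

Fx=-10.5385 Fy=-0.1923 x'=-1.6346 y'=-5.0481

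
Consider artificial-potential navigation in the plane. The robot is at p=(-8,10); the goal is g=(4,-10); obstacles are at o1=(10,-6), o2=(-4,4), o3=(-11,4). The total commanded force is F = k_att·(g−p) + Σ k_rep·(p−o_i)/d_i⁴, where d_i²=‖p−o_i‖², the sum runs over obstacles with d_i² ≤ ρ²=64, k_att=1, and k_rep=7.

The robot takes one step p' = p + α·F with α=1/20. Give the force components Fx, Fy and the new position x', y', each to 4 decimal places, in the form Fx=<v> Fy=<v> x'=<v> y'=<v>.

Fx=12.0000 Fy=-19.9637 x'=-7.4000 y'=9.0018

F_att = 1·(g−p) = 1·(12,-20) = (12.0000,-20.0000)
o1: d²=580 > ρ²=64 → inactive
o2: d²=52 ≤ ρ²=64; F_rep = 7·(-4,6)/52² = (-0.0104,0.0155)
o3: d²=45 ≤ ρ²=64; F_rep = 7·(3,6)/45² = (0.0104,0.0207)
F = F_att + ΣF_rep = (12.0000,-19.9637)
p' = p + 1/20·F = (-7.4000,9.0018)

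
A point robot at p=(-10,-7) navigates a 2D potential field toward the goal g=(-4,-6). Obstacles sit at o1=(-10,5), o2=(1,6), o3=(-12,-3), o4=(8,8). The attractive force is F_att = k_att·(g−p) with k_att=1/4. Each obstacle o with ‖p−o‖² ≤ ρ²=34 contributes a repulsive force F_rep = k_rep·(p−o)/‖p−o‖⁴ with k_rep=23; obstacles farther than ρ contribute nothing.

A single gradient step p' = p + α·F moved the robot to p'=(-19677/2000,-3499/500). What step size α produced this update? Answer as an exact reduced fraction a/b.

α = 1/10

F_att = 1/4·(g−p) = 1/4·(6,1) = (1.5000,0.2500)
o1: d²=144 > ρ²=34 → inactive
o2: d²=290 > ρ²=34 → inactive
o3: d²=20 ≤ ρ²=34; F_rep = 23·(2,-4)/20² = (0.1150,-0.2300)
o4: d²=549 > ρ²=34 → inactive
F = F_att + ΣF_rep = (1.6150,0.0200)
Δp = p'−p = (0.1615,0.0020); α = Δx/Fx = (323/2000) / (323/200) = 1/10
check: Δy/Fy = (1/500) / (1/50) = 1/10 ✓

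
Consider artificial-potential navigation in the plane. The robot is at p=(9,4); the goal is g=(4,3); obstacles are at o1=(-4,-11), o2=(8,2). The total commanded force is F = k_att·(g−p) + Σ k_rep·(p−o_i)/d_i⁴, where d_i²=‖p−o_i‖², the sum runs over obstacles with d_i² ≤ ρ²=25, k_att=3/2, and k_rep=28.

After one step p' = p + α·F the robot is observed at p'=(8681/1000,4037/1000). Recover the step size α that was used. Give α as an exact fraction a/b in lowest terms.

F_att = 3/2·(g−p) = 3/2·(-5,-1) = (-7.5000,-1.5000)
o1: d²=394 > ρ²=25 → inactive
o2: d²=5 ≤ ρ²=25; F_rep = 28·(1,2)/5² = (1.1200,2.2400)
F = F_att + ΣF_rep = (-6.3800,0.7400)
Δp = p'−p = (-0.3190,0.0370); α = Δx/Fx = (-319/1000) / (-319/50) = 1/20
check: Δy/Fy = (37/1000) / (37/50) = 1/20 ✓

α = 1/20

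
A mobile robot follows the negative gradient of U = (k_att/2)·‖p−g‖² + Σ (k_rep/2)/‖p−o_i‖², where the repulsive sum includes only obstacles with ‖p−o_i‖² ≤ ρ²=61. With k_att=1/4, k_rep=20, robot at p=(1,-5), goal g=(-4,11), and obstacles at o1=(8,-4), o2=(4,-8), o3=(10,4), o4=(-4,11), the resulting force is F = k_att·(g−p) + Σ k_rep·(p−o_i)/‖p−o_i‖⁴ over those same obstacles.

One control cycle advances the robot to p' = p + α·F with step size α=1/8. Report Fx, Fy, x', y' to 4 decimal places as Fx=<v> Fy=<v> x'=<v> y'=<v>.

Fx=-1.4912 Fy=4.1772 x'=0.8136 y'=-4.4779

F_att = 1/4·(g−p) = 1/4·(-5,16) = (-1.2500,4.0000)
o1: d²=50 ≤ ρ²=61; F_rep = 20·(-7,-1)/50² = (-0.0560,-0.0080)
o2: d²=18 ≤ ρ²=61; F_rep = 20·(-3,3)/18² = (-0.1852,0.1852)
o3: d²=162 > ρ²=61 → inactive
o4: d²=281 > ρ²=61 → inactive
F = F_att + ΣF_rep = (-1.4912,4.1772)
p' = p + 1/8·F = (0.8136,-4.4779)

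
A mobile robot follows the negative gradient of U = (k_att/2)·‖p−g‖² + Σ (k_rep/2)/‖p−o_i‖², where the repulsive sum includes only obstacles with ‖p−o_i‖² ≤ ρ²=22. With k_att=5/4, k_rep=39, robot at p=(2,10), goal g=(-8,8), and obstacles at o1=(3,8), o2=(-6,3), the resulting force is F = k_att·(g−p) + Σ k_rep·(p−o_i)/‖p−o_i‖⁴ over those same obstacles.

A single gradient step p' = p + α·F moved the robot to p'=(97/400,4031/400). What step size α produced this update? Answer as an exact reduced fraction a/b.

α = 1/8

F_att = 5/4·(g−p) = 5/4·(-10,-2) = (-12.5000,-2.5000)
o1: d²=5 ≤ ρ²=22; F_rep = 39·(-1,2)/5² = (-1.5600,3.1200)
o2: d²=113 > ρ²=22 → inactive
F = F_att + ΣF_rep = (-14.0600,0.6200)
Δp = p'−p = (-1.7575,0.0775); α = Δx/Fx = (-703/400) / (-703/50) = 1/8
check: Δy/Fy = (31/400) / (31/50) = 1/8 ✓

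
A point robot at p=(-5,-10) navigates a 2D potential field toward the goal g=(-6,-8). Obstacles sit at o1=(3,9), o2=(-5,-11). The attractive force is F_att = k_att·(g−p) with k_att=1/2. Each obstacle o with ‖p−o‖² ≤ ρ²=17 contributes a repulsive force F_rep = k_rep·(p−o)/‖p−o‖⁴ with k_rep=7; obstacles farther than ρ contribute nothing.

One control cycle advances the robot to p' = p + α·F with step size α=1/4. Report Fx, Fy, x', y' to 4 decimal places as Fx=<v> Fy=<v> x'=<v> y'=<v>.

F_att = 1/2·(g−p) = 1/2·(-1,2) = (-0.5000,1.0000)
o1: d²=425 > ρ²=17 → inactive
o2: d²=1 ≤ ρ²=17; F_rep = 7·(0,1)/1² = (0.0000,7.0000)
F = F_att + ΣF_rep = (-0.5000,8.0000)
p' = p + 1/4·F = (-5.1250,-8.0000)

Fx=-0.5000 Fy=8.0000 x'=-5.1250 y'=-8.0000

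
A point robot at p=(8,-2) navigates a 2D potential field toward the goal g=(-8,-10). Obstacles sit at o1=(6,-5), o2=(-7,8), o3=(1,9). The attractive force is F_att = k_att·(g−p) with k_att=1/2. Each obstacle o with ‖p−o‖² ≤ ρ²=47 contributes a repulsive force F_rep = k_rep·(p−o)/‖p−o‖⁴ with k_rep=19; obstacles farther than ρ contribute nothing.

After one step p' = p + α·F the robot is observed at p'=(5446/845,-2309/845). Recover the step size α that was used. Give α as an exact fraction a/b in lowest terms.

F_att = 1/2·(g−p) = 1/2·(-16,-8) = (-8.0000,-4.0000)
o1: d²=13 ≤ ρ²=47; F_rep = 19·(2,3)/13² = (0.2249,0.3373)
o2: d²=325 > ρ²=47 → inactive
o3: d²=170 > ρ²=47 → inactive
F = F_att + ΣF_rep = (-7.7751,-3.6627)
Δp = p'−p = (-1.5550,-0.7325); α = Δx/Fx = (-1314/845) / (-1314/169) = 1/5
check: Δy/Fy = (-619/845) / (-619/169) = 1/5 ✓

α = 1/5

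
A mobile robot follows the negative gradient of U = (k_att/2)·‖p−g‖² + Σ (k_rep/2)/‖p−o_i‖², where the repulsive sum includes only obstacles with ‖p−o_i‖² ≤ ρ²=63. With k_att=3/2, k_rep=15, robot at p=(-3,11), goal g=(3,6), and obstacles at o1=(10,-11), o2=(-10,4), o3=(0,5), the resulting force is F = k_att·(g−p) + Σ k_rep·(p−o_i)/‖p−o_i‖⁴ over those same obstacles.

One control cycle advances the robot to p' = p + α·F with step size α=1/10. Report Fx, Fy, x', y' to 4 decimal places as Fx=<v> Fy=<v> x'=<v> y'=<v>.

Fx=8.9778 Fy=-7.4556 x'=-2.1022 y'=10.2544

F_att = 3/2·(g−p) = 3/2·(6,-5) = (9.0000,-7.5000)
o1: d²=653 > ρ²=63 → inactive
o2: d²=98 > ρ²=63 → inactive
o3: d²=45 ≤ ρ²=63; F_rep = 15·(-3,6)/45² = (-0.0222,0.0444)
F = F_att + ΣF_rep = (8.9778,-7.4556)
p' = p + 1/10·F = (-2.1022,10.2544)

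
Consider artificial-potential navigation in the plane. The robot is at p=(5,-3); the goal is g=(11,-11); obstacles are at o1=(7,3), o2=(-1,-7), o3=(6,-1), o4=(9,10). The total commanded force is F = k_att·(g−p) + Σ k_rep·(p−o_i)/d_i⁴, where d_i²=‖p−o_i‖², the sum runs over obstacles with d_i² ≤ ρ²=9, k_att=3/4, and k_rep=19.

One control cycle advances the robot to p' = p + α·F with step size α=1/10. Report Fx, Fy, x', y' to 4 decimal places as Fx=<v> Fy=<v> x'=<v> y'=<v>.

F_att = 3/4·(g−p) = 3/4·(6,-8) = (4.5000,-6.0000)
o1: d²=40 > ρ²=9 → inactive
o2: d²=52 > ρ²=9 → inactive
o3: d²=5 ≤ ρ²=9; F_rep = 19·(-1,-2)/5² = (-0.7600,-1.5200)
o4: d²=185 > ρ²=9 → inactive
F = F_att + ΣF_rep = (3.7400,-7.5200)
p' = p + 1/10·F = (5.3740,-3.7520)

Fx=3.7400 Fy=-7.5200 x'=5.3740 y'=-3.7520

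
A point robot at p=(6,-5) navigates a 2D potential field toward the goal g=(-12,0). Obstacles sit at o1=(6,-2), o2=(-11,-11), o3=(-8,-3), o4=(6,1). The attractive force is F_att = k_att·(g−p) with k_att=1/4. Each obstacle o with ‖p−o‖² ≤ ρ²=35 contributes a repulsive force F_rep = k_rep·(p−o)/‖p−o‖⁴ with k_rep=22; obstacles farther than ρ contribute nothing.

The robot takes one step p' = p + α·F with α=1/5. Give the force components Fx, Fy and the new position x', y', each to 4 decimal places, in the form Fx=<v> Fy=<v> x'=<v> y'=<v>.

Fx=-4.5000 Fy=0.4352 x'=5.1000 y'=-4.9130

F_att = 1/4·(g−p) = 1/4·(-18,5) = (-4.5000,1.2500)
o1: d²=9 ≤ ρ²=35; F_rep = 22·(0,-3)/9² = (0.0000,-0.8148)
o2: d²=325 > ρ²=35 → inactive
o3: d²=200 > ρ²=35 → inactive
o4: d²=36 > ρ²=35 → inactive
F = F_att + ΣF_rep = (-4.5000,0.4352)
p' = p + 1/5·F = (5.1000,-4.9130)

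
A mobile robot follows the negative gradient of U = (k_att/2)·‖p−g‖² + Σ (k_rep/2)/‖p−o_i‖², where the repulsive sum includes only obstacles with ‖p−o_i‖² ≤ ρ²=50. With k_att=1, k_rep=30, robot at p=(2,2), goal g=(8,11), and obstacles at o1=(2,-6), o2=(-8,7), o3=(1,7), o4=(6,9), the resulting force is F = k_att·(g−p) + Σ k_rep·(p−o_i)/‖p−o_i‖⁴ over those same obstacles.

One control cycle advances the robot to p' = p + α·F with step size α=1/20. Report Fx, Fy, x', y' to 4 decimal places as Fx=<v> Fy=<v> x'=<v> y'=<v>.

Fx=6.0444 Fy=8.7781 x'=2.3022 y'=2.4389

F_att = 1·(g−p) = 1·(6,9) = (6.0000,9.0000)
o1: d²=64 > ρ²=50 → inactive
o2: d²=125 > ρ²=50 → inactive
o3: d²=26 ≤ ρ²=50; F_rep = 30·(1,-5)/26² = (0.0444,-0.2219)
o4: d²=65 > ρ²=50 → inactive
F = F_att + ΣF_rep = (6.0444,8.7781)
p' = p + 1/20·F = (2.3022,2.4389)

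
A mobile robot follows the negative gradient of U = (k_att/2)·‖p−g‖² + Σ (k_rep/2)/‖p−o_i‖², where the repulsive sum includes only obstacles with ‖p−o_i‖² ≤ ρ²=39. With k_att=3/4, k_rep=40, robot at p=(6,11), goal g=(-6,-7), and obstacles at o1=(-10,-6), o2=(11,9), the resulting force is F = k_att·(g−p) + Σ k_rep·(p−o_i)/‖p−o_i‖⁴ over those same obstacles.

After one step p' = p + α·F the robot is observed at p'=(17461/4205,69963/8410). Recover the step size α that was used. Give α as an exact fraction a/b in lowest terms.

F_att = 3/4·(g−p) = 3/4·(-12,-18) = (-9.0000,-13.5000)
o1: d²=545 > ρ²=39 → inactive
o2: d²=29 ≤ ρ²=39; F_rep = 40·(-5,2)/29² = (-0.2378,0.0951)
F = F_att + ΣF_rep = (-9.2378,-13.4049)
Δp = p'−p = (-1.8476,-2.6810); α = Δx/Fx = (-7769/4205) / (-7769/841) = 1/5
check: Δy/Fy = (-22547/8410) / (-22547/1682) = 1/5 ✓

α = 1/5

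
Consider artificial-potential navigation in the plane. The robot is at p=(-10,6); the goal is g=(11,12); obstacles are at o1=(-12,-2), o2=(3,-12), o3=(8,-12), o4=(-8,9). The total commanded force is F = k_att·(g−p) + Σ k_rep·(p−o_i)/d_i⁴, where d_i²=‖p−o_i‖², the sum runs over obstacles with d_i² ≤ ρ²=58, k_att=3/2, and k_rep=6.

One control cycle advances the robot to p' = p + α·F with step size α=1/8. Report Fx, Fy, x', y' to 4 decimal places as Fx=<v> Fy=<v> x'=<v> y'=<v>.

Fx=31.4290 Fy=8.8935 x'=-6.0714 y'=7.1117

F_att = 3/2·(g−p) = 3/2·(21,6) = (31.5000,9.0000)
o1: d²=68 > ρ²=58 → inactive
o2: d²=493 > ρ²=58 → inactive
o3: d²=648 > ρ²=58 → inactive
o4: d²=13 ≤ ρ²=58; F_rep = 6·(-2,-3)/13² = (-0.0710,-0.1065)
F = F_att + ΣF_rep = (31.4290,8.8935)
p' = p + 1/8·F = (-6.0714,7.1117)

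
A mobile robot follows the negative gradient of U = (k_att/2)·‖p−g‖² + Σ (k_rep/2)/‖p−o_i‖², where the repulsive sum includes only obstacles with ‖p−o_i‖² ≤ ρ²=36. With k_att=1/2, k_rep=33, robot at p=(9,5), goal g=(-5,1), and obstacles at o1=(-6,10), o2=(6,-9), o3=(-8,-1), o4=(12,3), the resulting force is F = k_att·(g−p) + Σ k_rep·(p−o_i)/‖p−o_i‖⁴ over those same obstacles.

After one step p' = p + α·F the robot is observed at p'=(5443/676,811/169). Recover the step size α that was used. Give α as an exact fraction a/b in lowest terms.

F_att = 1/2·(g−p) = 1/2·(-14,-4) = (-7.0000,-2.0000)
o1: d²=250 > ρ²=36 → inactive
o2: d²=205 > ρ²=36 → inactive
o3: d²=325 > ρ²=36 → inactive
o4: d²=13 ≤ ρ²=36; F_rep = 33·(-3,2)/13² = (-0.5858,0.3905)
F = F_att + ΣF_rep = (-7.5858,-1.6095)
Δp = p'−p = (-0.9482,-0.2012); α = Δx/Fx = (-641/676) / (-1282/169) = 1/8
check: Δy/Fy = (-34/169) / (-272/169) = 1/8 ✓

α = 1/8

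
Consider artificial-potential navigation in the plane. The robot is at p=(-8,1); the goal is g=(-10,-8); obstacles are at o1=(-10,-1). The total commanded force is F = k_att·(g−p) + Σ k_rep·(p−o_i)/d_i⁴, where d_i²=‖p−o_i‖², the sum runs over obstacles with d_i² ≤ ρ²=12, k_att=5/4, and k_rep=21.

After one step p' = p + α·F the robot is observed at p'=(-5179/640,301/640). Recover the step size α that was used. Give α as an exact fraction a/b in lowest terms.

F_att = 5/4·(g−p) = 5/4·(-2,-9) = (-2.5000,-11.2500)
o1: d²=8 ≤ ρ²=12; F_rep = 21·(2,2)/8² = (0.6562,0.6562)
F = F_att + ΣF_rep = (-1.8438,-10.5938)
Δp = p'−p = (-0.0922,-0.5297); α = Δx/Fx = (-59/640) / (-59/32) = 1/20
check: Δy/Fy = (-339/640) / (-339/32) = 1/20 ✓

α = 1/20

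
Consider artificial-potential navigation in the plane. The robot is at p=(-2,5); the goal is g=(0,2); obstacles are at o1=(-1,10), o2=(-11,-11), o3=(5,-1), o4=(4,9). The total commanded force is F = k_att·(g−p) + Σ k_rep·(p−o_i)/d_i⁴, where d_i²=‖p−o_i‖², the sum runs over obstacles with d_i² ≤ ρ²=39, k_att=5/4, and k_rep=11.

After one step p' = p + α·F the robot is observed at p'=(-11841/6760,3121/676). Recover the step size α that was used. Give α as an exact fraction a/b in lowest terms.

α = 1/10

F_att = 5/4·(g−p) = 5/4·(2,-3) = (2.5000,-3.7500)
o1: d²=26 ≤ ρ²=39; F_rep = 11·(-1,-5)/26² = (-0.0163,-0.0814)
o2: d²=337 > ρ²=39 → inactive
o3: d²=85 > ρ²=39 → inactive
o4: d²=52 > ρ²=39 → inactive
F = F_att + ΣF_rep = (2.4837,-3.8314)
Δp = p'−p = (0.2484,-0.3831); α = Δx/Fx = (1679/6760) / (1679/676) = 1/10
check: Δy/Fy = (-259/676) / (-1295/338) = 1/10 ✓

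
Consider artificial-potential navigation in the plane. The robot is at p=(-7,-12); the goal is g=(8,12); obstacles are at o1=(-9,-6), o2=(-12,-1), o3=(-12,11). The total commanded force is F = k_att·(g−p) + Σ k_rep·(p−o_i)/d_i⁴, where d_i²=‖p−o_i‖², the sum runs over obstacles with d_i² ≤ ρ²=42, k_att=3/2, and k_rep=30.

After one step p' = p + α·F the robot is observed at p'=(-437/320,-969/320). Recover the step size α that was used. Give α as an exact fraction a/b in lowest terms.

F_att = 3/2·(g−p) = 3/2·(15,24) = (22.5000,36.0000)
o1: d²=40 ≤ ρ²=42; F_rep = 30·(2,-6)/40² = (0.0375,-0.1125)
o2: d²=146 > ρ²=42 → inactive
o3: d²=554 > ρ²=42 → inactive
F = F_att + ΣF_rep = (22.5375,35.8875)
Δp = p'−p = (5.6344,8.9719); α = Δx/Fx = (1803/320) / (1803/80) = 1/4
check: Δy/Fy = (2871/320) / (2871/80) = 1/4 ✓

α = 1/4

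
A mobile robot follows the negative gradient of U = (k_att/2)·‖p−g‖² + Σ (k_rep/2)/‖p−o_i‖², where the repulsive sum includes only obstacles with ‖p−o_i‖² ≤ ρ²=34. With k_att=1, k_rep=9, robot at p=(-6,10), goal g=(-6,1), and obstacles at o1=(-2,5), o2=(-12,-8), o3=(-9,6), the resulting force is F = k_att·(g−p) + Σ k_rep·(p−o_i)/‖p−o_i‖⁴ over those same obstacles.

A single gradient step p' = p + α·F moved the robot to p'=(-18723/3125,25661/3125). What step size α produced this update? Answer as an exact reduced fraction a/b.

F_att = 1·(g−p) = 1·(0,-9) = (0.0000,-9.0000)
o1: d²=41 > ρ²=34 → inactive
o2: d²=360 > ρ²=34 → inactive
o3: d²=25 ≤ ρ²=34; F_rep = 9·(3,4)/25² = (0.0432,0.0576)
F = F_att + ΣF_rep = (0.0432,-8.9424)
Δp = p'−p = (0.0086,-1.7885); α = Δx/Fx = (27/3125) / (27/625) = 1/5
check: Δy/Fy = (-5589/3125) / (-5589/625) = 1/5 ✓

α = 1/5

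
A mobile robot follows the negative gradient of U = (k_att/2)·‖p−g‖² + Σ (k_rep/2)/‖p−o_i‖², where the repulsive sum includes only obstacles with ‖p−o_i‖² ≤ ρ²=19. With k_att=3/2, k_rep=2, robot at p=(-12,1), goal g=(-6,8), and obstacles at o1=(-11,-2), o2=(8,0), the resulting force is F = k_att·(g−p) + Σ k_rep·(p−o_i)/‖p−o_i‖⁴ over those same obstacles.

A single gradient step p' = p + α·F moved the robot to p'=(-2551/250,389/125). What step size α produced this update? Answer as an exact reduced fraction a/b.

α = 1/5

F_att = 3/2·(g−p) = 3/2·(6,7) = (9.0000,10.5000)
o1: d²=10 ≤ ρ²=19; F_rep = 2·(-1,3)/10² = (-0.0200,0.0600)
o2: d²=401 > ρ²=19 → inactive
F = F_att + ΣF_rep = (8.9800,10.5600)
Δp = p'−p = (1.7960,2.1120); α = Δx/Fx = (449/250) / (449/50) = 1/5
check: Δy/Fy = (264/125) / (264/25) = 1/5 ✓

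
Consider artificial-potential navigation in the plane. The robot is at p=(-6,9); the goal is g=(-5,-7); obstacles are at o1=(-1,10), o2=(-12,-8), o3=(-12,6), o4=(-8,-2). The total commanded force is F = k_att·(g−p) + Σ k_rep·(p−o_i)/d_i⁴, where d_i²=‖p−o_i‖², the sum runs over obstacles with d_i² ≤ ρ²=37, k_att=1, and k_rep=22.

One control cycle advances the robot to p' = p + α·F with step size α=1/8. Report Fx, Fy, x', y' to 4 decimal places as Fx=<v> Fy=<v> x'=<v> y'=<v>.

Fx=0.8373 Fy=-16.0325 x'=-5.8953 y'=6.9959

F_att = 1·(g−p) = 1·(1,-16) = (1.0000,-16.0000)
o1: d²=26 ≤ ρ²=37; F_rep = 22·(-5,-1)/26² = (-0.1627,-0.0325)
o2: d²=325 > ρ²=37 → inactive
o3: d²=45 > ρ²=37 → inactive
o4: d²=125 > ρ²=37 → inactive
F = F_att + ΣF_rep = (0.8373,-16.0325)
p' = p + 1/8·F = (-5.8953,6.9959)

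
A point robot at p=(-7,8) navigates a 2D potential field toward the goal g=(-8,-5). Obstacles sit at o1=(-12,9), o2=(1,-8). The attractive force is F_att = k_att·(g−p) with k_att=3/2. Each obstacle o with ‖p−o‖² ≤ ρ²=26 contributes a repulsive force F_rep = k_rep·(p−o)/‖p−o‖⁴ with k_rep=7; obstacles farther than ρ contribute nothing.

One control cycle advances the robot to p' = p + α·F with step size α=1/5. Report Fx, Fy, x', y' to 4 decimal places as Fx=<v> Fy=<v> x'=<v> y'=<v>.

Fx=-1.4482 Fy=-19.5104 x'=-7.2896 y'=4.0979

F_att = 3/2·(g−p) = 3/2·(-1,-13) = (-1.5000,-19.5000)
o1: d²=26 ≤ ρ²=26; F_rep = 7·(5,-1)/26² = (0.0518,-0.0104)
o2: d²=320 > ρ²=26 → inactive
F = F_att + ΣF_rep = (-1.4482,-19.5104)
p' = p + 1/5·F = (-7.2896,4.0979)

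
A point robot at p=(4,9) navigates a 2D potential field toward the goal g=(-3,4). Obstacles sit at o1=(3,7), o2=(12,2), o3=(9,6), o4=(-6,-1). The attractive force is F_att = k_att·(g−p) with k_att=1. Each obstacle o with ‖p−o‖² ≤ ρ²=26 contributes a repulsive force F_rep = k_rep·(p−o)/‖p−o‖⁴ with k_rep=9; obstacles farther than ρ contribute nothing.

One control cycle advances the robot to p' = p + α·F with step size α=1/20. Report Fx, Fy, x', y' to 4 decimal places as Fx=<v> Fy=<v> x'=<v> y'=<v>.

F_att = 1·(g−p) = 1·(-7,-5) = (-7.0000,-5.0000)
o1: d²=5 ≤ ρ²=26; F_rep = 9·(1,2)/5² = (0.3600,0.7200)
o2: d²=113 > ρ²=26 → inactive
o3: d²=34 > ρ²=26 → inactive
o4: d²=200 > ρ²=26 → inactive
F = F_att + ΣF_rep = (-6.6400,-4.2800)
p' = p + 1/20·F = (3.6680,8.7860)

Fx=-6.6400 Fy=-4.2800 x'=3.6680 y'=8.7860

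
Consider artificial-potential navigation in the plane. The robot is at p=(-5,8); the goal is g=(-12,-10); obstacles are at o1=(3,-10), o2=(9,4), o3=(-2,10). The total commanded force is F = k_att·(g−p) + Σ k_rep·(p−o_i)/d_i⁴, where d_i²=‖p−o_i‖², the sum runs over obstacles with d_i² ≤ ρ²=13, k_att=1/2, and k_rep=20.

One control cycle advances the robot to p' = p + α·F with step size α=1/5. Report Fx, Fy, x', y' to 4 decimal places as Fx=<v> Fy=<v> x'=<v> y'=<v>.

Fx=-3.8550 Fy=-9.2367 x'=-5.7710 y'=6.1527

F_att = 1/2·(g−p) = 1/2·(-7,-18) = (-3.5000,-9.0000)
o1: d²=388 > ρ²=13 → inactive
o2: d²=212 > ρ²=13 → inactive
o3: d²=13 ≤ ρ²=13; F_rep = 20·(-3,-2)/13² = (-0.3550,-0.2367)
F = F_att + ΣF_rep = (-3.8550,-9.2367)
p' = p + 1/5·F = (-5.7710,6.1527)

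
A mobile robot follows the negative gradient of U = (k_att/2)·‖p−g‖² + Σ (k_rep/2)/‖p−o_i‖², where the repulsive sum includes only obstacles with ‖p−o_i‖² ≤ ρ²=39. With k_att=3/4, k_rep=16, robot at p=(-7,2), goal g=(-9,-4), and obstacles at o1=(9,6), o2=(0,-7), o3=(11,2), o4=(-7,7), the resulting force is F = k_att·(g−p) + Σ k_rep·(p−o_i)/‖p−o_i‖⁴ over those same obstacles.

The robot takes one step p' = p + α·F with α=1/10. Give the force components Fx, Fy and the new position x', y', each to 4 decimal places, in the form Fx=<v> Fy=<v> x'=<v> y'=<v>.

Fx=-1.5000 Fy=-4.6280 x'=-7.1500 y'=1.5372

F_att = 3/4·(g−p) = 3/4·(-2,-6) = (-1.5000,-4.5000)
o1: d²=272 > ρ²=39 → inactive
o2: d²=130 > ρ²=39 → inactive
o3: d²=324 > ρ²=39 → inactive
o4: d²=25 ≤ ρ²=39; F_rep = 16·(0,-5)/25² = (0.0000,-0.1280)
F = F_att + ΣF_rep = (-1.5000,-4.6280)
p' = p + 1/10·F = (-7.1500,1.5372)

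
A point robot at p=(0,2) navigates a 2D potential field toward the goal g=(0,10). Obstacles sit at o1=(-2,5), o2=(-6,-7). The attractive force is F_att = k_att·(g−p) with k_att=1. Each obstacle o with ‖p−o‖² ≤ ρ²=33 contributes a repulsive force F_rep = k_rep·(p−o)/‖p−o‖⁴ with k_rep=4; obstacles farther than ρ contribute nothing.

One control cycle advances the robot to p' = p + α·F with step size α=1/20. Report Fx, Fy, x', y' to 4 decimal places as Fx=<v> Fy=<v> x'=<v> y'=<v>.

F_att = 1·(g−p) = 1·(0,8) = (0.0000,8.0000)
o1: d²=13 ≤ ρ²=33; F_rep = 4·(2,-3)/13² = (0.0473,-0.0710)
o2: d²=117 > ρ²=33 → inactive
F = F_att + ΣF_rep = (0.0473,7.9290)
p' = p + 1/20·F = (0.0024,2.3964)

Fx=0.0473 Fy=7.9290 x'=0.0024 y'=2.3964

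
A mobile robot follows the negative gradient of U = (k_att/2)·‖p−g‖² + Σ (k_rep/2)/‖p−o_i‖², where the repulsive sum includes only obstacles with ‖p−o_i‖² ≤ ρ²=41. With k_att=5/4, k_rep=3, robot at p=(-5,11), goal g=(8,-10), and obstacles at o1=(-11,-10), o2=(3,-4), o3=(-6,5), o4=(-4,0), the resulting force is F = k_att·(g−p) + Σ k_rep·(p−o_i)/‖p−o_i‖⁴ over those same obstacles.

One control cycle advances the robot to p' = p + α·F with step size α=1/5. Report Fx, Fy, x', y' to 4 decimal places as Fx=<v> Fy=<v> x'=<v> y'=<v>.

F_att = 5/4·(g−p) = 5/4·(13,-21) = (16.2500,-26.2500)
o1: d²=477 > ρ²=41 → inactive
o2: d²=289 > ρ²=41 → inactive
o3: d²=37 ≤ ρ²=41; F_rep = 3·(1,6)/37² = (0.0022,0.0131)
o4: d²=122 > ρ²=41 → inactive
F = F_att + ΣF_rep = (16.2522,-26.2369)
p' = p + 1/5·F = (-1.7496,5.7526)

Fx=16.2522 Fy=-26.2369 x'=-1.7496 y'=5.7526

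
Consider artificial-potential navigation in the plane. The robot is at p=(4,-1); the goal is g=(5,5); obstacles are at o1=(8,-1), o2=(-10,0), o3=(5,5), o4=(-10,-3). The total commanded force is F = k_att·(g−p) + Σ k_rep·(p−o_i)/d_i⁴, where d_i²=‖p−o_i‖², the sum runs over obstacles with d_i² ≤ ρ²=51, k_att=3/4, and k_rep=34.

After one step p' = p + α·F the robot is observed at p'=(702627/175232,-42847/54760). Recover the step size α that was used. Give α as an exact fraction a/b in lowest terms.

F_att = 3/4·(g−p) = 3/4·(1,6) = (0.7500,4.5000)
o1: d²=16 ≤ ρ²=51; F_rep = 34·(-4,0)/16² = (-0.5312,0.0000)
o2: d²=197 > ρ²=51 → inactive
o3: d²=37 ≤ ρ²=51; F_rep = 34·(-1,-6)/37² = (-0.0248,-0.1490)
o4: d²=200 > ρ²=51 → inactive
F = F_att + ΣF_rep = (0.1939,4.3510)
Δp = p'−p = (0.0097,0.2175); α = Δx/Fx = (1699/175232) / (8495/43808) = 1/20
check: Δy/Fy = (11913/54760) / (11913/2738) = 1/20 ✓

α = 1/20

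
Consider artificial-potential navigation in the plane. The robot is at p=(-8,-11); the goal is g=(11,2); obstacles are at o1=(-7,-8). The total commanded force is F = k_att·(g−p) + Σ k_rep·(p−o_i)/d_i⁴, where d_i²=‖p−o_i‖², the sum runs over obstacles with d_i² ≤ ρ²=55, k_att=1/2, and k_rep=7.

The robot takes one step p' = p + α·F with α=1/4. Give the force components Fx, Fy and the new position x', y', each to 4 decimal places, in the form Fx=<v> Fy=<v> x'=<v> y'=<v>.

F_att = 1/2·(g−p) = 1/2·(19,13) = (9.5000,6.5000)
o1: d²=10 ≤ ρ²=55; F_rep = 7·(-1,-3)/10² = (-0.0700,-0.2100)
F = F_att + ΣF_rep = (9.4300,6.2900)
p' = p + 1/4·F = (-5.6425,-9.4275)

Fx=9.4300 Fy=6.2900 x'=-5.6425 y'=-9.4275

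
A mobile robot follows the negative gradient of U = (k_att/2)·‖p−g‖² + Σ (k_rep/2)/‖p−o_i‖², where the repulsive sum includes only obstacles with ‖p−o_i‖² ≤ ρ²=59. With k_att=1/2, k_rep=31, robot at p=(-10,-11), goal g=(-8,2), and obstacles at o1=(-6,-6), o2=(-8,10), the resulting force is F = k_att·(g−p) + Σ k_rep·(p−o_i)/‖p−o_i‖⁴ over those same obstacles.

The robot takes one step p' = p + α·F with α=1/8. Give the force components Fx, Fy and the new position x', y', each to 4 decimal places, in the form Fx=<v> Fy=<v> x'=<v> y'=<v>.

Fx=0.9262 Fy=6.4078 x'=-9.8842 y'=-10.1990

F_att = 1/2·(g−p) = 1/2·(2,13) = (1.0000,6.5000)
o1: d²=41 ≤ ρ²=59; F_rep = 31·(-4,-5)/41² = (-0.0738,-0.0922)
o2: d²=445 > ρ²=59 → inactive
F = F_att + ΣF_rep = (0.9262,6.4078)
p' = p + 1/8·F = (-9.8842,-10.1990)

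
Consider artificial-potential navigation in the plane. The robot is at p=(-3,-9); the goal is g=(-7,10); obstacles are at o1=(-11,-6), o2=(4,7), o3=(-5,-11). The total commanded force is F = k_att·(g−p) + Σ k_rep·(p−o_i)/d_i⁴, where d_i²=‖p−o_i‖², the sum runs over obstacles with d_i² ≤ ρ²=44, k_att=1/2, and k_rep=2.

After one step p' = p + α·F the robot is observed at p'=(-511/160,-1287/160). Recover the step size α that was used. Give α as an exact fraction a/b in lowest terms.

α = 1/10

F_att = 1/2·(g−p) = 1/2·(-4,19) = (-2.0000,9.5000)
o1: d²=73 > ρ²=44 → inactive
o2: d²=305 > ρ²=44 → inactive
o3: d²=8 ≤ ρ²=44; F_rep = 2·(2,2)/8² = (0.0625,0.0625)
F = F_att + ΣF_rep = (-1.9375,9.5625)
Δp = p'−p = (-0.1938,0.9563); α = Δx/Fx = (-31/160) / (-31/16) = 1/10
check: Δy/Fy = (153/160) / (153/16) = 1/10 ✓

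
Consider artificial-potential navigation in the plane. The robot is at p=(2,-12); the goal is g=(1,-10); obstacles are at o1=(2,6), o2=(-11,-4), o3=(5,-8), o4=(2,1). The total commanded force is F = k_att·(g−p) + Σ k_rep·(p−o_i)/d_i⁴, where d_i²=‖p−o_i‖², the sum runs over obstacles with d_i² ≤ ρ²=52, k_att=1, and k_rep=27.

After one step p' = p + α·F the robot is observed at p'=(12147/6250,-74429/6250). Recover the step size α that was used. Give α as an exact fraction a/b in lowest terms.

F_att = 1·(g−p) = 1·(-1,2) = (-1.0000,2.0000)
o1: d²=324 > ρ²=52 → inactive
o2: d²=233 > ρ²=52 → inactive
o3: d²=25 ≤ ρ²=52; F_rep = 27·(-3,-4)/25² = (-0.1296,-0.1728)
o4: d²=169 > ρ²=52 → inactive
F = F_att + ΣF_rep = (-1.1296,1.8272)
Δp = p'−p = (-0.0565,0.0914); α = Δx/Fx = (-353/6250) / (-706/625) = 1/20
check: Δy/Fy = (571/6250) / (1142/625) = 1/20 ✓

α = 1/20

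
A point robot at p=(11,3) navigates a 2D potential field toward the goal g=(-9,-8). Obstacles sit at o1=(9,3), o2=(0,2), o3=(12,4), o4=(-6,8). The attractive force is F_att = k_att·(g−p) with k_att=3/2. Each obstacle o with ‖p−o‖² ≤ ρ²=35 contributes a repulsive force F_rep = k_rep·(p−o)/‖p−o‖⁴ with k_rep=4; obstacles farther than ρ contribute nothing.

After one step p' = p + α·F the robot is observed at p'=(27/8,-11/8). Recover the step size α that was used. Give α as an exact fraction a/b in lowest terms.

F_att = 3/2·(g−p) = 3/2·(-20,-11) = (-30.0000,-16.5000)
o1: d²=4 ≤ ρ²=35; F_rep = 4·(2,0)/4² = (0.5000,0.0000)
o2: d²=122 > ρ²=35 → inactive
o3: d²=2 ≤ ρ²=35; F_rep = 4·(-1,-1)/2² = (-1.0000,-1.0000)
o4: d²=314 > ρ²=35 → inactive
F = F_att + ΣF_rep = (-30.5000,-17.5000)
Δp = p'−p = (-7.6250,-4.3750); α = Δx/Fx = (-61/8) / (-61/2) = 1/4
check: Δy/Fy = (-35/8) / (-35/2) = 1/4 ✓

α = 1/4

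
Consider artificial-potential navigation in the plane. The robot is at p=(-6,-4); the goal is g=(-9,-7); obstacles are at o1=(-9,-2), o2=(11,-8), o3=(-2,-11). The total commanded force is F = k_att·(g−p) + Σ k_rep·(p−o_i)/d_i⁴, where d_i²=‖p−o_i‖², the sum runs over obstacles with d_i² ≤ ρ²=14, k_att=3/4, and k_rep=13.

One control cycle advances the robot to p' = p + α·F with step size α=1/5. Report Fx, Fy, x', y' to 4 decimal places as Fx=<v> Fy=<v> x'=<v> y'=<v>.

F_att = 3/4·(g−p) = 3/4·(-3,-3) = (-2.2500,-2.2500)
o1: d²=13 ≤ ρ²=14; F_rep = 13·(3,-2)/13² = (0.2308,-0.1538)
o2: d²=305 > ρ²=14 → inactive
o3: d²=65 > ρ²=14 → inactive
F = F_att + ΣF_rep = (-2.0192,-2.4038)
p' = p + 1/5·F = (-6.4038,-4.4808)

Fx=-2.0192 Fy=-2.4038 x'=-6.4038 y'=-4.4808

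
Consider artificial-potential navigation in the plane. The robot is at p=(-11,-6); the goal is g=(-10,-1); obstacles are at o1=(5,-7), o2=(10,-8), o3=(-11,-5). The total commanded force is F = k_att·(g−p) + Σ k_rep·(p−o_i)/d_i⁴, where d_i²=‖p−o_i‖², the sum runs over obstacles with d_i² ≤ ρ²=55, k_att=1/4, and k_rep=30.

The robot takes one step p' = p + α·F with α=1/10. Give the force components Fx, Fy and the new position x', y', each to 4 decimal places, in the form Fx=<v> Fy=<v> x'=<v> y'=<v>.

F_att = 1/4·(g−p) = 1/4·(1,5) = (0.2500,1.2500)
o1: d²=257 > ρ²=55 → inactive
o2: d²=445 > ρ²=55 → inactive
o3: d²=1 ≤ ρ²=55; F_rep = 30·(0,-1)/1² = (0.0000,-30.0000)
F = F_att + ΣF_rep = (0.2500,-28.7500)
p' = p + 1/10·F = (-10.9750,-8.8750)

Fx=0.2500 Fy=-28.7500 x'=-10.9750 y'=-8.8750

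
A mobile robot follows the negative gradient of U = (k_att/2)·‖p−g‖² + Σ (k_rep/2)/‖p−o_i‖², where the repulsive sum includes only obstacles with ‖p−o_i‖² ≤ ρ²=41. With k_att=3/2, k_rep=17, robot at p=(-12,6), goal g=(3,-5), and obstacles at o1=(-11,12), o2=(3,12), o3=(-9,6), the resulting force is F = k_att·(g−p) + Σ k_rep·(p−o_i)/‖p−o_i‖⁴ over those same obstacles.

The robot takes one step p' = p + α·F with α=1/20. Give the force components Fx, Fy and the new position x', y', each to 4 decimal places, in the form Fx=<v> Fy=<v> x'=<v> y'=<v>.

Fx=21.8580 Fy=-16.5745 x'=-10.9071 y'=5.1713

F_att = 3/2·(g−p) = 3/2·(15,-11) = (22.5000,-16.5000)
o1: d²=37 ≤ ρ²=41; F_rep = 17·(-1,-6)/37² = (-0.0124,-0.0745)
o2: d²=261 > ρ²=41 → inactive
o3: d²=9 ≤ ρ²=41; F_rep = 17·(-3,0)/9² = (-0.6296,0.0000)
F = F_att + ΣF_rep = (21.8580,-16.5745)
p' = p + 1/20·F = (-10.9071,5.1713)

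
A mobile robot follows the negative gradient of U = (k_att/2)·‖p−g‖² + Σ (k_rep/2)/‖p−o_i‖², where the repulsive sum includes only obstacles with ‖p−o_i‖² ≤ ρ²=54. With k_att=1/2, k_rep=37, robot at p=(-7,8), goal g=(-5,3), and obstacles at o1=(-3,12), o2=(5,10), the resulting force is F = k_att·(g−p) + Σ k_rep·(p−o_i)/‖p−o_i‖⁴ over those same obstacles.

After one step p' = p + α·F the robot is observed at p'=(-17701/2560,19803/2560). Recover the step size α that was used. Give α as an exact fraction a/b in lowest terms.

α = 1/10

F_att = 1/2·(g−p) = 1/2·(2,-5) = (1.0000,-2.5000)
o1: d²=32 ≤ ρ²=54; F_rep = 37·(-4,-4)/32² = (-0.1445,-0.1445)
o2: d²=148 > ρ²=54 → inactive
F = F_att + ΣF_rep = (0.8555,-2.6445)
Δp = p'−p = (0.0855,-0.2645); α = Δx/Fx = (219/2560) / (219/256) = 1/10
check: Δy/Fy = (-677/2560) / (-677/256) = 1/10 ✓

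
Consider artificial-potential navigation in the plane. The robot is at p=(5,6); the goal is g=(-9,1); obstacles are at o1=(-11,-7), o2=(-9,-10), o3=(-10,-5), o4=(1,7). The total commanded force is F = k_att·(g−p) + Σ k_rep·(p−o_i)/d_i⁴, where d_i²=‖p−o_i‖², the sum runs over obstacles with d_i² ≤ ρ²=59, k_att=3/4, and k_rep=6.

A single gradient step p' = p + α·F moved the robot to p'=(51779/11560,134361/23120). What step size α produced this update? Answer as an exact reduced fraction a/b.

F_att = 3/4·(g−p) = 3/4·(-14,-5) = (-10.5000,-3.7500)
o1: d²=425 > ρ²=59 → inactive
o2: d²=452 > ρ²=59 → inactive
o3: d²=346 > ρ²=59 → inactive
o4: d²=17 ≤ ρ²=59; F_rep = 6·(4,-1)/17² = (0.0830,-0.0208)
F = F_att + ΣF_rep = (-10.4170,-3.7708)
Δp = p'−p = (-0.5208,-0.1885); α = Δx/Fx = (-6021/11560) / (-6021/578) = 1/20
check: Δy/Fy = (-4359/23120) / (-4359/1156) = 1/20 ✓

α = 1/20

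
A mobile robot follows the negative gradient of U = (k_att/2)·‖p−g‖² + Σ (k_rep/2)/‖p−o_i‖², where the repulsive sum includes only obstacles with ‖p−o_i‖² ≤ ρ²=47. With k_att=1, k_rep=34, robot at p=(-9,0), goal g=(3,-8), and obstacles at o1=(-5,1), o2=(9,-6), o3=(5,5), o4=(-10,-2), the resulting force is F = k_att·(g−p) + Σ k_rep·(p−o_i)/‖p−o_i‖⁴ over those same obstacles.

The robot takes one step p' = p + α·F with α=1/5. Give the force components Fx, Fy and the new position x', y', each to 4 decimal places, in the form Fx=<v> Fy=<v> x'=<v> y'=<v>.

F_att = 1·(g−p) = 1·(12,-8) = (12.0000,-8.0000)
o1: d²=17 ≤ ρ²=47; F_rep = 34·(-4,-1)/17² = (-0.4706,-0.1176)
o2: d²=360 > ρ²=47 → inactive
o3: d²=221 > ρ²=47 → inactive
o4: d²=5 ≤ ρ²=47; F_rep = 34·(1,2)/5² = (1.3600,2.7200)
F = F_att + ΣF_rep = (12.8894,-5.3976)
p' = p + 1/5·F = (-6.4221,-1.0795)

Fx=12.8894 Fy=-5.3976 x'=-6.4221 y'=-1.0795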